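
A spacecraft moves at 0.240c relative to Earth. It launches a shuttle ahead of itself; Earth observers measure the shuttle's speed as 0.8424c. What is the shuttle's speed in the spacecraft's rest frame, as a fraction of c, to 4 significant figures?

u' ≈ 0.7551c

Inverse velocity addition: u' = (u − v)/(1 − uv/c²)
= (0.8424 − 0.240)/(1 − 0.8424×0.240) = 0.6024/0.797824 = 0.7551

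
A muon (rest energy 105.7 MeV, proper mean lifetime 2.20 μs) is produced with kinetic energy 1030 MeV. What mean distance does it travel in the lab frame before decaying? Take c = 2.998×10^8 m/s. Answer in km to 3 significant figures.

γ = 1 + K/(m₀c²) = 1 + 1030/105.7 = 10.745
β = √(1 − 1/γ²) = 0.99566
Dilated lifetime: γτ₀ = 10.745 × 2.20 μs = 23.638 μs
d = βc·γτ₀ = 0.99566 × (2.998×10^8 m/s) × 2.3638×10^-5 s = 7.06 km

d ≈ 7.06 km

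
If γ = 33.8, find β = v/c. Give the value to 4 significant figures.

β = √(1 − 1/γ²) = √(1 − 1/33.8²) = √(0.999125) = 0.9996

β ≈ 0.9996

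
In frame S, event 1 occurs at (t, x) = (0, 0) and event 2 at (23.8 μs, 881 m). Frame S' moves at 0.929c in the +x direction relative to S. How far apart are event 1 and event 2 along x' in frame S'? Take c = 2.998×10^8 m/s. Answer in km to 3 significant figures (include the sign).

Δx' ≈ -15.5 km

γ = 1/√(1 − 0.929²) = 2.7021
Δx' = γ(Δx − vΔt) = 2.7021 × (881 m − 0.929×(2.998×10^8 m/s)×23.8×10^-6 s)
= 2.7021 × (-5747.6 m) = -15.5 km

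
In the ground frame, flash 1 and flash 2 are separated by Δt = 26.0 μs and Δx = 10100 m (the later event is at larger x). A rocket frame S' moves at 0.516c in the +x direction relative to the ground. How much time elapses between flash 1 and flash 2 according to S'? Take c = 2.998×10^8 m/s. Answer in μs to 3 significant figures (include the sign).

γ = 1/√(1 − 0.516²) = 1.1674
Δt' = γ(Δt − vΔx/c²) = 1.1674 × (26.0 μs − 0.516×10100 m / (2.998×10^8 m/s))
= 1.1674 × (8.6164 μs) = 10.1 μs

Δt' ≈ 10.1 μs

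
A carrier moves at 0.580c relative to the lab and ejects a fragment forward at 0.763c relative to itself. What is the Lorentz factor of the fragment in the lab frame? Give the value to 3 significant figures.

u_lab = (0.763 + 0.580)/(1 + 0.763×0.580) = 1.343/1.44254 = 0.930997
γ = 1/√(1 − 0.930997²) = 2.74

γ ≈ 2.74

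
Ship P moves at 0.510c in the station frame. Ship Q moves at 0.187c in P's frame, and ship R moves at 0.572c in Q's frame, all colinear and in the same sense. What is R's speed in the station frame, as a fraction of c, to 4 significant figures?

u ≈ 0.8859c

Compose boost 2: (0.187 + 0.510)/(1 + 0.187×0.510) = 0.6970/1.09537 = 0.636315
Compose boost 3: (0.572 + 0.636315)/(1 + 0.572×0.636315) = 1.20831/1.36397 = 0.8859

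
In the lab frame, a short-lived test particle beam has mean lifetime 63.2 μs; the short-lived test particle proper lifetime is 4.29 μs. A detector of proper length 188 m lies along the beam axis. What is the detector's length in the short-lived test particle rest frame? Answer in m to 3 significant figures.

L ≈ 12.8 m

Time dilation ⇒ γ = Δt/τ₀ = 63.2/4.29 = 14.732
Length contraction: L = L₀/γ = 188/14.732 = 12.8 m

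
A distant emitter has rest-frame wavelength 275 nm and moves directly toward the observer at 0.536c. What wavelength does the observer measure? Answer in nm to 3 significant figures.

λ_obs ≈ 151 nm

Relativistic Doppler: λ_obs = λ_src √((1−β)/(1+β))
= 275 × √(0.46400/1.5360) = 275 × 0.54962 = 151 nm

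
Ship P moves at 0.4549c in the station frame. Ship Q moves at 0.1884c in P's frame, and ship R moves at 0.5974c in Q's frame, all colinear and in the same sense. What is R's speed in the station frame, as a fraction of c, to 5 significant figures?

u ≈ 0.87884c

Compose boost 2: (0.1884 + 0.4549)/(1 + 0.1884×0.4549) = 0.64330/1.085703 = 0.5925192
Compose boost 3: (0.5974 + 0.5925192)/(1 + 0.5974×0.5925192) = 1.189919/1.353971 = 0.87884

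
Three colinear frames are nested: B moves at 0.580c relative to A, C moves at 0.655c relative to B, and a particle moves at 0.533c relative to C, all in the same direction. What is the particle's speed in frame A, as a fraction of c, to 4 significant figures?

Compose boost 2: (0.655 + 0.580)/(1 + 0.655×0.580) = 1.235/1.37990 = 0.894992
Compose boost 3: (0.533 + 0.894992)/(1 + 0.533×0.894992) = 1.42799/1.47703 = 0.9668

u ≈ 0.9668c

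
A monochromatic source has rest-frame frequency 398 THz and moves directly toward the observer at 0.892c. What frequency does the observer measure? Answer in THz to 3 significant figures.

Relativistic Doppler: f_obs = f_src √((1+β)/(1−β))
= 398 × √(1.8920/0.10800) = 398 × 4.1855 = 1670 THz

f_obs ≈ 1670 THz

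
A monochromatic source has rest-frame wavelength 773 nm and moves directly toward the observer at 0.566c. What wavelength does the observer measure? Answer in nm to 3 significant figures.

λ_obs ≈ 407 nm

Relativistic Doppler: λ_obs = λ_src √((1−β)/(1+β))
= 773 × √(0.43400/1.5660) = 773 × 0.52644 = 407 nm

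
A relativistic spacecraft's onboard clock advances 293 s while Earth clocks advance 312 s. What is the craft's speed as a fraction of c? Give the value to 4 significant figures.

γ = Δt/τ₀ = 312/293 = 1.06485
β = √(1 − 1/γ²) = √(1 − 1/1.06485²) = 0.3436

β ≈ 0.3436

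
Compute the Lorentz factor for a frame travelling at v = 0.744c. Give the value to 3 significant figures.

γ = 1/√(1 − β²) = 1/√(1 − 0.744²) = 1/√(0.44646) = 1.50

γ ≈ 1.50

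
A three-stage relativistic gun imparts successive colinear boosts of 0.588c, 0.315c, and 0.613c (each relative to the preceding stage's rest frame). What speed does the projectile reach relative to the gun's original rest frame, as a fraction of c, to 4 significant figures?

Compose boost 2: (0.315 + 0.588)/(1 + 0.315×0.588) = 0.9030/1.18522 = 0.761884
Compose boost 3: (0.613 + 0.761884)/(1 + 0.613×0.761884) = 1.37488/1.46703 = 0.9372

u ≈ 0.9372c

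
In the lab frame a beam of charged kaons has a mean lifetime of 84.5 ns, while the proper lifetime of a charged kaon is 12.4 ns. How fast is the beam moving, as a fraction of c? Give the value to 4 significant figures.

γ = Δt/τ₀ = 84.5/12.4 = 6.81452
β = √(1 − 1/γ²) = √(1 − 1/6.81452²) = 0.9892

β ≈ 0.9892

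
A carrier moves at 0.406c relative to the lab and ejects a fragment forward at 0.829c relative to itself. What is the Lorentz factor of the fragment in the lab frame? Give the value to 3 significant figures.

γ ≈ 2.62

u_lab = (0.829 + 0.406)/(1 + 0.829×0.406) = 1.235/1.33657 = 0.924004
γ = 1/√(1 − 0.924004²) = 2.62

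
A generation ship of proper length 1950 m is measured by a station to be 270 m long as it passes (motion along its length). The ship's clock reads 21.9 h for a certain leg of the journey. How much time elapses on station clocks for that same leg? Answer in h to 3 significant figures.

Length contraction ⇒ γ = L₀/L = 1950/270 = 7.2222
Time dilation: Δt = γτ₀ = 7.2222 × 21.9 h = 158 h

Δt ≈ 158 h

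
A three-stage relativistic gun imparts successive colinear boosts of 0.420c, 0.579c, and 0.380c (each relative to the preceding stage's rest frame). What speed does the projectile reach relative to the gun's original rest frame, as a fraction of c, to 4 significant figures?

u ≈ 0.9067c

Compose boost 2: (0.579 + 0.420)/(1 + 0.579×0.420) = 0.9990/1.24318 = 0.803584
Compose boost 3: (0.380 + 0.803584)/(1 + 0.380×0.803584) = 1.18358/1.30536 = 0.9067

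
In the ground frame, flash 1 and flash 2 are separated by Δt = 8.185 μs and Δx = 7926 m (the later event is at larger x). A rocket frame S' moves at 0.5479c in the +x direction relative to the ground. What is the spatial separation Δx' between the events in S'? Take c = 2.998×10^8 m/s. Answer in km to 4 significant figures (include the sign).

γ = 1/√(1 − 0.5479²) = 1.19539
Δx' = γ(Δx − vΔt) = 1.19539 × (7926 m − 0.5479×(2.998×10^8 m/s)×8.185×10^-6 s)
= 1.19539 × (6581.53 m) = 7.868 km

Δx' ≈ 7.868 km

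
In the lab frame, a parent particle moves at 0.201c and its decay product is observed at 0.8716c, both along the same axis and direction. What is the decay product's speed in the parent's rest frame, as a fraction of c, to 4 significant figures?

u' ≈ 0.8130c

Inverse velocity addition: u' = (u − v)/(1 − uv/c²)
= (0.8716 − 0.201)/(1 − 0.8716×0.201) = 0.6706/0.824808 = 0.8130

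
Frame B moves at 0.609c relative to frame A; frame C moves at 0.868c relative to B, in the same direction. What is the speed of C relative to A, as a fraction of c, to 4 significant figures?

u ≈ 0.9662c

Compose boost 2: (0.868 + 0.609)/(1 + 0.868×0.609) = 1.477/1.52861 = 0.9662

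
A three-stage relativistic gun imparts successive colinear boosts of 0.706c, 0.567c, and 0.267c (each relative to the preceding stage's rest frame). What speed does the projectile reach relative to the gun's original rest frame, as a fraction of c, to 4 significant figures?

Compose boost 2: (0.567 + 0.706)/(1 + 0.567×0.706) = 1.273/1.40030 = 0.909090
Compose boost 3: (0.267 + 0.909090)/(1 + 0.267×0.909090) = 1.17609/1.24273 = 0.9464

u ≈ 0.9464c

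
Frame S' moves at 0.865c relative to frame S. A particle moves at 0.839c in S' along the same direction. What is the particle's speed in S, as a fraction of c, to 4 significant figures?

Relativistic velocity addition: u = (u' + v)/(1 + u'v/c²)
= (0.839 + 0.865)/(1 + 0.839×0.865) = 1.704/1.72574 = 0.9874

u ≈ 0.9874c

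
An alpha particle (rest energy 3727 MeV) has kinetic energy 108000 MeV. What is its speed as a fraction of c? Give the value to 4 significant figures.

β ≈ 0.9994

γ = 1 + K/(m₀c²) = 1 + 108000/3727 = 29.9777
β = √(1 − 1/γ²) = 0.9994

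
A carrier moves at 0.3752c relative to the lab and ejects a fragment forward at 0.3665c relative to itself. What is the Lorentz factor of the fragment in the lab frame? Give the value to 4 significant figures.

u_lab = (0.3665 + 0.3752)/(1 + 0.3665×0.3752) = 0.74170/1.137511 = 0.6520378
γ = 1/√(1 − 0.6520378²) = 1.319

γ ≈ 1.319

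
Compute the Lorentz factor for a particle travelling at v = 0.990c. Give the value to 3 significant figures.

γ = 1/√(1 − β²) = 1/√(1 − 0.990²) = 1/√(0.019900) = 7.09

γ ≈ 7.09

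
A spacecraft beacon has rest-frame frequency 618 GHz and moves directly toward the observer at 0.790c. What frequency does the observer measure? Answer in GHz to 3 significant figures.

Relativistic Doppler: f_obs = f_src √((1+β)/(1−β))
= 618 × √(1.7900/0.21000) = 618 × 2.9196 = 1800 GHz

f_obs ≈ 1800 GHz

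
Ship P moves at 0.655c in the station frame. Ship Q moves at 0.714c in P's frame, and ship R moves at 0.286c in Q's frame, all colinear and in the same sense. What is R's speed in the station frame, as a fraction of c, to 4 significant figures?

u ≈ 0.9621c

Compose boost 2: (0.714 + 0.655)/(1 + 0.714×0.655) = 1.369/1.46767 = 0.932771
Compose boost 3: (0.286 + 0.932771)/(1 + 0.286×0.932771) = 1.21877/1.26677 = 0.9621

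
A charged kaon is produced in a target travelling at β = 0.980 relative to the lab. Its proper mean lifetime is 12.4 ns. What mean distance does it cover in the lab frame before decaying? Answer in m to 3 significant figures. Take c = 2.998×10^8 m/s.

d ≈ 18.3 m

γ = 1/√(1 − 0.980²) = 5.0252
Dilated lifetime: Δt = γτ₀ = 5.0252 × 12.4 ns = 62.312 ns
d = vΔt = 0.980c × 62.312 ns = 2.9380×10^8 m/s × 6.2312×10^-8 s = 18.3 m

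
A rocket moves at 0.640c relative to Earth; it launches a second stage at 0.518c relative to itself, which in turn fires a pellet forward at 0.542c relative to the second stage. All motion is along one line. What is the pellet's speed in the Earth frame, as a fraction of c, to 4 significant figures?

Compose boost 2: (0.518 + 0.640)/(1 + 0.518×0.640) = 1.158/1.33152 = 0.869683
Compose boost 3: (0.542 + 0.869683)/(1 + 0.542×0.869683) = 1.41168/1.47137 = 0.9594

u ≈ 0.9594c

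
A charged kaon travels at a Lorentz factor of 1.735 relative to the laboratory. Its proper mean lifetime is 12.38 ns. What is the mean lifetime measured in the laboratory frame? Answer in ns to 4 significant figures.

γ = 1.735 (given)
Time dilation: Δt = γτ₀ = 1.735 × 12.38 ns = 21.48 ns

Δt ≈ 21.48 ns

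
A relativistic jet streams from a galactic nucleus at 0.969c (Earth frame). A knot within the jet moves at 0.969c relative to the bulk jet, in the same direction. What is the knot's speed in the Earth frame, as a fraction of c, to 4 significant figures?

Relativistic velocity addition: u = (u' + v)/(1 + u'v/c²)
= (0.969 + 0.969)/(1 + 0.969×0.969) = 1.938/1.93896 = 0.9995

u ≈ 0.9995c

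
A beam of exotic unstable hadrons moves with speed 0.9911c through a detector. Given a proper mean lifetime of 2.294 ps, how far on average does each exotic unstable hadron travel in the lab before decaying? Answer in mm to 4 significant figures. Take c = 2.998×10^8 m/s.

d ≈ 5.120 mm

γ = 1/√(1 − 0.9911²) = 7.51205
Dilated lifetime: Δt = γτ₀ = 7.51205 × 2.294 ps = 17.2326 ps
d = vΔt = 0.9911c × 17.2326 ps = 2.97132×10^8 m/s × 1.72326×10^-11 s = 5.120 mm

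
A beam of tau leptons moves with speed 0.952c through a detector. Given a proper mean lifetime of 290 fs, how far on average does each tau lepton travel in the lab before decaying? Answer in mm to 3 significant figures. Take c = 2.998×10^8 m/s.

γ = 1/√(1 − 0.952²) = 3.2669
Dilated lifetime: Δt = γτ₀ = 3.2669 × 290 fs = 947.41 fs
d = vΔt = 0.952c × 947.41 fs = 2.8541×10^8 m/s × 9.4741×10^-13 s = 0.270 mm

d ≈ 0.270 mm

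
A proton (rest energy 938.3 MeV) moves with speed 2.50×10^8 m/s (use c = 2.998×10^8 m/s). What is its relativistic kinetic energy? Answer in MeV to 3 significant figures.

K ≈ 762 MeV

β = v/c = 2.50×10^8 / 2.998×10^8 = 0.83389
γ = 1/√(1 − 0.83389²) = 1.8118
K = (γ − 1)m₀c² = (1.8118 − 1) × 938.3 MeV = 0.81182 × 938.3 MeV = 762 MeV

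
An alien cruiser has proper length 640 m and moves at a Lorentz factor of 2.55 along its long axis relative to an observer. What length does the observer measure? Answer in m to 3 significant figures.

γ = 2.55 (given)
Length contraction: L = L₀/γ = 640/2.55 = 251 m

L ≈ 251 m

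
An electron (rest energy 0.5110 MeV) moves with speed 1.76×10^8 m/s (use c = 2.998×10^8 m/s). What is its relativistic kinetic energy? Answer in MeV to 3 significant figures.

K ≈ 0.120 MeV

β = v/c = 1.76×10^8 / 2.998×10^8 = 0.58706
γ = 1/√(1 − 0.58706²) = 1.2353
K = (γ − 1)m₀c² = (1.2353 − 1) × 0.5110 MeV = 0.23526 × 0.5110 MeV = 0.120 MeV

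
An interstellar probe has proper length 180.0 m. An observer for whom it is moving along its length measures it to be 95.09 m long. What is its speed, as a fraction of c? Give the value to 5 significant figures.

β ≈ 0.84907

γ = L₀/L = 180.0/95.09 = 1.892944
β = √(1 − 1/γ²) = 0.84907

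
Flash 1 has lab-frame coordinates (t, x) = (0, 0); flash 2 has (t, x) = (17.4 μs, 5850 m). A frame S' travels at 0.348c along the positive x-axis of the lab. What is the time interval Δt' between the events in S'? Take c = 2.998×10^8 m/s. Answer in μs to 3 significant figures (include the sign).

γ = 1/√(1 − 0.348²) = 1.0667
Δt' = γ(Δt − vΔx/c²) = 1.0667 × (17.4 μs − 0.348×5850 m / (2.998×10^8 m/s))
= 1.0667 × (10.609 μs) = 11.3 μs

Δt' ≈ 11.3 μs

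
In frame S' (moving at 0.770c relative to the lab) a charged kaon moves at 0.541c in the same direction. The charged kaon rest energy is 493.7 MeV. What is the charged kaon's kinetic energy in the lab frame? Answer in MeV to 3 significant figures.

K ≈ 810 MeV

u_lab = (0.541 + 0.770)/(1 + 0.541×0.770) = 0.925475
γ = 1/√(1 − 0.925475²) = 2.6399
K = (γ − 1)m₀c² = (2.6399 − 1) × 493.7 = 1.6399 × 493.7 = 810 MeV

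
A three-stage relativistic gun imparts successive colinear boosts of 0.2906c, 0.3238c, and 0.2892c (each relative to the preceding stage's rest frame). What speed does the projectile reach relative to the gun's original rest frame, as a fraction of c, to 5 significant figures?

u ≈ 0.73190c

Compose boost 2: (0.3238 + 0.2906)/(1 + 0.3238×0.2906) = 0.61440/1.094096 = 0.5615594
Compose boost 3: (0.2892 + 0.5615594)/(1 + 0.2892×0.5615594) = 0.8507594/1.162403 = 0.73190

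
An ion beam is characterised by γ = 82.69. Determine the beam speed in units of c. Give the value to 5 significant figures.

β ≈ 0.99993

β = √(1 − 1/γ²) = √(1 − 1/82.69²) = √(0.9998538) = 0.99993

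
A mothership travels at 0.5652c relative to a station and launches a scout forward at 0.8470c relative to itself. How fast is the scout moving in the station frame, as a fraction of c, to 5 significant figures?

Compose boost 2: (0.8470 + 0.5652)/(1 + 0.8470×0.5652) = 1.4122/1.478724 = 0.95501

u ≈ 0.95501c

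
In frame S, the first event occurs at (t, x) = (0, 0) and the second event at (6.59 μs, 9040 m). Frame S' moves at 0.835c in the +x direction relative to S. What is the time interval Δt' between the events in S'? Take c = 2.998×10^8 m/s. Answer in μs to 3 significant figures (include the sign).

Δt' ≈ -33.8 μs

γ = 1/√(1 − 0.835²) = 1.8174
Δt' = γ(Δt − vΔx/c²) = 1.8174 × (6.59 μs − 0.835×9040 m / (2.998×10^8 m/s))
= 1.8174 × (-18.588 μs) = -33.8 μs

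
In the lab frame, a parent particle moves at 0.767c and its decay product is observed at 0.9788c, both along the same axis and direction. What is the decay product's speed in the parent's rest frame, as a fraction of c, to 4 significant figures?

u' ≈ 0.8497c

Inverse velocity addition: u' = (u − v)/(1 − uv/c²)
= (0.9788 − 0.767)/(1 − 0.9788×0.767) = 0.2118/0.249260 = 0.8497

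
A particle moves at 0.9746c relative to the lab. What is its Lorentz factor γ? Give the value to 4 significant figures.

γ ≈ 4.465

γ = 1/√(1 − β²) = 1/√(1 − 0.9746²) = 1/√(0.0501548) = 4.465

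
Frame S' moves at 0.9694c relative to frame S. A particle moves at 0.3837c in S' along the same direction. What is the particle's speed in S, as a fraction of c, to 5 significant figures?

u ≈ 0.98625c

Relativistic velocity addition: u = (u' + v)/(1 + u'v/c²)
= (0.3837 + 0.9694)/(1 + 0.3837×0.9694) = 1.3531/1.371959 = 0.98625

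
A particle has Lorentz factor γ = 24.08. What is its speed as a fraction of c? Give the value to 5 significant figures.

β ≈ 0.99914

β = √(1 − 1/γ²) = √(1 − 1/24.08²) = √(0.9982754) = 0.99914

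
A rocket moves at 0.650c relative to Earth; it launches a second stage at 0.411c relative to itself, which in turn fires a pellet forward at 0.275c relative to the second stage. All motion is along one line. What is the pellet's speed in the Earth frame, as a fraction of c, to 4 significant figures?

u ≈ 0.9041c

Compose boost 2: (0.411 + 0.650)/(1 + 0.411×0.650) = 1.061/1.26715 = 0.837312
Compose boost 3: (0.275 + 0.837312)/(1 + 0.275×0.837312) = 1.11231/1.23026 = 0.9041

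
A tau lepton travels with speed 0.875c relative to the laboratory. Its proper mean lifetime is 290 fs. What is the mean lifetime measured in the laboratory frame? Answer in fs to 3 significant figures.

γ = 1/√(1 − 0.875²) = 2.0656
Time dilation: Δt = γτ₀ = 2.0656 × 290 fs = 599 fs

Δt ≈ 599 fs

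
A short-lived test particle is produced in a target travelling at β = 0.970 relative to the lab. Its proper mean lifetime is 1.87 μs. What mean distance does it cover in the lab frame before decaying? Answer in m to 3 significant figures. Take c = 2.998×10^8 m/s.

d ≈ 2240 m

γ = 1/√(1 − 0.970²) = 4.1135
Dilated lifetime: Δt = γτ₀ = 4.1135 × 1.87 μs = 7.6922 μs
d = vΔt = 0.970c × 7.6922 μs = 2.9081×10^8 m/s × 7.6922×10^-6 s = 2240 m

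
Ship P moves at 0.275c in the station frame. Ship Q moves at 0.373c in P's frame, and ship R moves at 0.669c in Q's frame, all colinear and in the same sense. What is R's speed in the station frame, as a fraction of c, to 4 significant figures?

Compose boost 2: (0.373 + 0.275)/(1 + 0.373×0.275) = 0.6480/1.10258 = 0.587715
Compose boost 3: (0.669 + 0.587715)/(1 + 0.669×0.587715) = 1.25672/1.39318 = 0.9020

u ≈ 0.9020c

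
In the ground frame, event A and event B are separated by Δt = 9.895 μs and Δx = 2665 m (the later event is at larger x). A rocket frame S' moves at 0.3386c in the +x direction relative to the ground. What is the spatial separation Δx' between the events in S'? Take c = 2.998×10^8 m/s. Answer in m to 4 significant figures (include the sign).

Δx' ≈ 1765 m

γ = 1/√(1 − 0.3386²) = 1.06278
Δx' = γ(Δx − vΔt) = 1.06278 × (2665 m − 0.3386×(2.998×10^8 m/s)×9.895×10^-6 s)
= 1.06278 × (1660.54 m) = 1765 m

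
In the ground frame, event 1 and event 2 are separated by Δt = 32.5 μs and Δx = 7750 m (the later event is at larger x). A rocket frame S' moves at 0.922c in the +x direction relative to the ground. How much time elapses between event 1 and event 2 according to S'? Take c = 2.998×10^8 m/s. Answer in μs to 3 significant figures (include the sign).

Δt' ≈ 22.4 μs

γ = 1/√(1 − 0.922²) = 2.5827
Δt' = γ(Δt − vΔx/c²) = 2.5827 × (32.5 μs − 0.922×7750 m / (2.998×10^8 m/s))
= 2.5827 × (8.6658 μs) = 22.4 μs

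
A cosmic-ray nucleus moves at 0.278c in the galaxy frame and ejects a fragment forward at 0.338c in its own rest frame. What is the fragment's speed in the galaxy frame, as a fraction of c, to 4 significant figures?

u ≈ 0.5631c

Compose boost 2: (0.338 + 0.278)/(1 + 0.338×0.278) = 0.6160/1.09396 = 0.5631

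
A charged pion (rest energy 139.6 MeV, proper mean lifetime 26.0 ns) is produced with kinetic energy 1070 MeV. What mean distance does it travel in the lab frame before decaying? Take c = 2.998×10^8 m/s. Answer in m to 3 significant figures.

γ = 1 + K/(m₀c²) = 1 + 1070/139.6 = 8.6648
β = √(1 − 1/γ²) = 0.99332
Dilated lifetime: γτ₀ = 8.6648 × 26.0 ns = 225.28 ns
d = βc·γτ₀ = 0.99332 × (2.998×10^8 m/s) × 2.2528×10^-7 s = 67.1 m

d ≈ 67.1 m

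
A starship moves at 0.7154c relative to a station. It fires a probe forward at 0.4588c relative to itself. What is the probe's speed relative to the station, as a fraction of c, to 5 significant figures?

u ≈ 0.88404c

Relativistic velocity addition: u = (u' + v)/(1 + u'v/c²)
= (0.4588 + 0.7154)/(1 + 0.4588×0.7154) = 1.1742/1.328226 = 0.88404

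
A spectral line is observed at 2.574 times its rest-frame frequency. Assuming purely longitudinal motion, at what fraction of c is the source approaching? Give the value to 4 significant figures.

f_obs/f_src = √((1+β)/(1−β)) = 2.574  ⇒  (1+β)/(1−β) = 6.62548
β = |1 − D²|/(1 + D²) = |1 − 6.62548|/(1 + 6.62548) = 0.7377

β ≈ 0.7377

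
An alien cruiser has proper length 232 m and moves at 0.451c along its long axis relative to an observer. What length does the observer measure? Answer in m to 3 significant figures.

L ≈ 207 m

γ = 1/√(1 − 0.451²) = 1.1204
Length contraction: L = L₀/γ = 232/1.1204 = 207 m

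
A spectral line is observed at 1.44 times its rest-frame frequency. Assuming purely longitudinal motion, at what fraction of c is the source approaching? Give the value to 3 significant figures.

f_obs/f_src = √((1+β)/(1−β)) = 1.44  ⇒  (1+β)/(1−β) = 2.0736
β = |1 − D²|/(1 + D²) = |1 − 2.0736|/(1 + 2.0736) = 0.349

β ≈ 0.349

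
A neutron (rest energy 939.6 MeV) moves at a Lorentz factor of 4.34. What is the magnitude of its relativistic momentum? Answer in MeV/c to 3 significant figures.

p ≈ 3970 MeV/c

β = √(1 − 1/γ²) = √(1 − 1/4.34²) = 0.97309
p = γβm₀c = 4.34 × 0.97309 × 939.6 MeV/c = 3970 MeV/c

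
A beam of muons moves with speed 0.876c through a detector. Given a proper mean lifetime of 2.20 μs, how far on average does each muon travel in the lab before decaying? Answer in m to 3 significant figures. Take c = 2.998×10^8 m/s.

d ≈ 1200 m

γ = 1/√(1 − 0.876²) = 2.0734
Dilated lifetime: Δt = γτ₀ = 2.0734 × 2.20 μs = 4.5614 μs
d = vΔt = 0.876c × 4.5614 μs = 2.6262×10^8 m/s × 4.5614×10^-6 s = 1200 m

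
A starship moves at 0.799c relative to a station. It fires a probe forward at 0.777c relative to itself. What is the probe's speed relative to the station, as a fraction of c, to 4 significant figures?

u ≈ 0.9723c

Relativistic velocity addition: u = (u' + v)/(1 + u'v/c²)
= (0.777 + 0.799)/(1 + 0.777×0.799) = 1.576/1.62082 = 0.9723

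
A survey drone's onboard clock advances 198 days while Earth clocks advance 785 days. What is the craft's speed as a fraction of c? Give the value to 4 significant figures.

γ = Δt/τ₀ = 785/198 = 3.96465
β = √(1 − 1/γ²) = √(1 − 1/3.96465²) = 0.9677

β ≈ 0.9677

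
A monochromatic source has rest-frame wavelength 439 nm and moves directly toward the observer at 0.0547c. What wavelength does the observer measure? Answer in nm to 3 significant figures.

λ_obs ≈ 416 nm

Relativistic Doppler: λ_obs = λ_src √((1−β)/(1+β))
= 439 × √(0.94530/1.0547) = 439 × 0.94672 = 416 nm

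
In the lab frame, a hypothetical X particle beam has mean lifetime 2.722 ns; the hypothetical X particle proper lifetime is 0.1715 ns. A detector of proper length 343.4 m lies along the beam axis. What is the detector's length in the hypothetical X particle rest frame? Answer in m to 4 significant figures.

L ≈ 21.64 m

Time dilation ⇒ γ = Δt/τ₀ = 2.722/0.1715 = 15.8717
Length contraction: L = L₀/γ = 343.4/15.8717 = 21.64 m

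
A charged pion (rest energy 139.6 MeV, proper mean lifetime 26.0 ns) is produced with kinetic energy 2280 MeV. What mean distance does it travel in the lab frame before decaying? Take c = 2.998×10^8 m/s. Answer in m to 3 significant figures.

γ = 1 + K/(m₀c²) = 1 + 2280/139.6 = 17.332
β = √(1 − 1/γ²) = 0.99833
Dilated lifetime: γτ₀ = 17.332 × 26.0 ns = 450.64 ns
d = βc·γτ₀ = 0.99833 × (2.998×10^8 m/s) × 4.5064×10^-7 s = 135 m

d ≈ 135 m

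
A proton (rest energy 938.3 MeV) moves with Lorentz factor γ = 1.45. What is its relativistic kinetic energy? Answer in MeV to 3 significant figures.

γ = 1.45 (given)
K = (γ − 1)m₀c² = (1.45 − 1) × 938.3 MeV = 0.45000 × 938.3 MeV = 422 MeV

K ≈ 422 MeV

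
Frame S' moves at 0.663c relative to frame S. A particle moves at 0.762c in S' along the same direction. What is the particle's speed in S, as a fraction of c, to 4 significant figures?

u ≈ 0.9467c

Relativistic velocity addition: u = (u' + v)/(1 + u'v/c²)
= (0.762 + 0.663)/(1 + 0.762×0.663) = 1.425/1.50521 = 0.9467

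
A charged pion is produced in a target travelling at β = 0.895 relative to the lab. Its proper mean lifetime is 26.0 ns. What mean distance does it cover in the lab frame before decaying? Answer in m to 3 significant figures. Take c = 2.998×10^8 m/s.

d ≈ 15.6 m

γ = 1/√(1 − 0.895²) = 2.2418
Dilated lifetime: Δt = γτ₀ = 2.2418 × 26.0 ns = 58.287 ns
d = vΔt = 0.895c × 58.287 ns = 2.6832×10^8 m/s × 5.8287×10^-8 s = 15.6 m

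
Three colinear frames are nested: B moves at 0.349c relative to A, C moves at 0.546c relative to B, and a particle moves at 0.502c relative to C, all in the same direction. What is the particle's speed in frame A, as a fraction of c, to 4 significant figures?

u ≈ 0.9102c

Compose boost 2: (0.546 + 0.349)/(1 + 0.546×0.349) = 0.8950/1.19055 = 0.751751
Compose boost 3: (0.502 + 0.751751)/(1 + 0.502×0.751751) = 1.25375/1.37738 = 0.9102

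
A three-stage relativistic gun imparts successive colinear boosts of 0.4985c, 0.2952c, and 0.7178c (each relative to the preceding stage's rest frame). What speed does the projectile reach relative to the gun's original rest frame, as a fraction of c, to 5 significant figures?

Compose boost 2: (0.2952 + 0.4985)/(1 + 0.2952×0.4985) = 0.79370/1.147157 = 0.6918843
Compose boost 3: (0.7178 + 0.6918843)/(1 + 0.7178×0.6918843) = 1.409684/1.496635 = 0.94190

u ≈ 0.94190c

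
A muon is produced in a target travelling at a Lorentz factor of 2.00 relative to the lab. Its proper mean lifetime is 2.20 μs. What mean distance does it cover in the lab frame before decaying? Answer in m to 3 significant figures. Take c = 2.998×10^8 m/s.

β = √(1 − 1/γ²) = √(1 − 1/2.00²) = 0.86603
Dilated lifetime: Δt = γτ₀ = 2.00 × 2.20 μs = 4.4000 μs
d = vΔt = 0.86603c × 4.4000 μs = 2.5963×10^8 m/s × 4.4000×10^-6 s = 1140 m

d ≈ 1140 m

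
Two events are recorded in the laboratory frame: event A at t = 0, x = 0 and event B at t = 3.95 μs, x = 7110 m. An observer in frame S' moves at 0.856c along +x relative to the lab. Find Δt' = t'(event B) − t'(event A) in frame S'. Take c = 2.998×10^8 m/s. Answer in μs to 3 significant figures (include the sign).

Δt' ≈ -31.6 μs

γ = 1/√(1 − 0.856²) = 1.9343
Δt' = γ(Δt − vΔx/c²) = 1.9343 × (3.95 μs − 0.856×7110 m / (2.998×10^8 m/s))
= 1.9343 × (-16.351 μs) = -31.6 μs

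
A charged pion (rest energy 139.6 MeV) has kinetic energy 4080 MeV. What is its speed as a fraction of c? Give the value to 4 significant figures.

β ≈ 0.9995

γ = 1 + K/(m₀c²) = 1 + 4080/139.6 = 30.2264
β = √(1 − 1/γ²) = 0.9995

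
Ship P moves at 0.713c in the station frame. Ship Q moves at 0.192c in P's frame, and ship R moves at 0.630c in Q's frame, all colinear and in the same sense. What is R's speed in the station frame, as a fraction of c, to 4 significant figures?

Compose boost 2: (0.192 + 0.713)/(1 + 0.192×0.713) = 0.9050/1.13690 = 0.796027
Compose boost 3: (0.630 + 0.796027)/(1 + 0.630×0.796027) = 1.42603/1.50150 = 0.9497

u ≈ 0.9497c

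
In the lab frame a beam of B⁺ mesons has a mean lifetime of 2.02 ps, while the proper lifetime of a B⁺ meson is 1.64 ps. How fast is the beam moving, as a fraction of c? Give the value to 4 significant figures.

β ≈ 0.5838

γ = Δt/τ₀ = 2.02/1.64 = 1.23171
β = √(1 − 1/γ²) = √(1 − 1/1.23171²) = 0.5838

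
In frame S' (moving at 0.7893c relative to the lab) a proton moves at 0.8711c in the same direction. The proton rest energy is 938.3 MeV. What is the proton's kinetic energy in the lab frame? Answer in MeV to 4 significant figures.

u_lab = (0.8711 + 0.7893)/(1 + 0.8711×0.7893) = 0.9839062
γ = 1/√(1 − 0.9839062²) = 5.59642
K = (γ − 1)m₀c² = (5.59642 − 1) × 938.3 = 4.59642 × 938.3 = 4313 MeV

K ≈ 4313 MeV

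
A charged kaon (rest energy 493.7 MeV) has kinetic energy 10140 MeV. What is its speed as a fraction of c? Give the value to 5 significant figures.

γ = 1 + K/(m₀c²) = 1 + 10140/493.7 = 21.53879
β = √(1 − 1/γ²) = 0.99892

β ≈ 0.99892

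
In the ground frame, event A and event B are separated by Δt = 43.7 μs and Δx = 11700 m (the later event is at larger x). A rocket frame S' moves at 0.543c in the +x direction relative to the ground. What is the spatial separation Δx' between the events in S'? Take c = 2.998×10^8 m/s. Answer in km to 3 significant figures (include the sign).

γ = 1/√(1 − 0.543²) = 1.1909
Δx' = γ(Δx − vΔt) = 1.1909 × (11700 m − 0.543×(2.998×10^8 m/s)×43.7×10^-6 s)
= 1.1909 × (4586.0 m) = 5.46 km

Δx' ≈ 5.46 km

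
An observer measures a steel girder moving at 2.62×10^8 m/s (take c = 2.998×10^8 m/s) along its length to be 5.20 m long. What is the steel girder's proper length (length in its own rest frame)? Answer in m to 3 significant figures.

β = v/c = 2.62×10^8 / 2.998×10^8 = 0.87392
γ = 1/√(1 − 0.87392²) = 2.0573
L₀ = γL = 2.0573 × 5.20 = 10.7 m

L₀ ≈ 10.7 m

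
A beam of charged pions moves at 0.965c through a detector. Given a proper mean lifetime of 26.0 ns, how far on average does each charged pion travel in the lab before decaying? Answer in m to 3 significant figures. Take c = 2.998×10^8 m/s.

γ = 1/√(1 − 0.965²) = 3.8132
Dilated lifetime: Δt = γτ₀ = 3.8132 × 26.0 ns = 99.142 ns
d = vΔt = 0.965c × 99.142 ns = 2.8931×10^8 m/s × 9.9142×10^-8 s = 28.7 m

d ≈ 28.7 m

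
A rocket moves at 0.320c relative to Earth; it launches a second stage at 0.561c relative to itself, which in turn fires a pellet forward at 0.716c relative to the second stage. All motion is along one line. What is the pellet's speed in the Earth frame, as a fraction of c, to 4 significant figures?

u ≈ 0.9532c

Compose boost 2: (0.561 + 0.320)/(1 + 0.561×0.320) = 0.8810/1.17952 = 0.746914
Compose boost 3: (0.716 + 0.746914)/(1 + 0.716×0.746914) = 1.46291/1.53479 = 0.9532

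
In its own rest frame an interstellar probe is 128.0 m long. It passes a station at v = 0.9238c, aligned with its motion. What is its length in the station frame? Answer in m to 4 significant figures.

γ = 1/√(1 − 0.9238²) = 2.61182
Length contraction: L = L₀/γ = 128.0/2.61182 = 49.01 m

L ≈ 49.01 m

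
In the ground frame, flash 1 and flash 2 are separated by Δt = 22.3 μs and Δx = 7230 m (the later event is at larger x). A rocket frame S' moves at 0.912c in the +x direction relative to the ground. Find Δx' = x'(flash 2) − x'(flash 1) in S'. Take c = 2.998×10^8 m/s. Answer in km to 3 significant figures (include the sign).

γ = 1/√(1 − 0.912²) = 2.4379
Δx' = γ(Δx − vΔt) = 2.4379 × (7230 m − 0.912×(2.998×10^8 m/s)×22.3×10^-6 s)
= 2.4379 × (1132.8 m) = 2.76 km

Δx' ≈ 2.76 km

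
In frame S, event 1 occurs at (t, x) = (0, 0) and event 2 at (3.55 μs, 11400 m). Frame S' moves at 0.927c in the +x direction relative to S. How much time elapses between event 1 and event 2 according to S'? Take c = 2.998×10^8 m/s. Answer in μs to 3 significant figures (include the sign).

γ = 1/√(1 − 0.927²) = 2.6662
Δt' = γ(Δt − vΔx/c²) = 2.6662 × (3.55 μs − 0.927×11400 m / (2.998×10^8 m/s))
= 2.6662 × (-31.699 μs) = -84.5 μs

Δt' ≈ -84.5 μs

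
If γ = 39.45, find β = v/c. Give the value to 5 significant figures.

β = √(1 − 1/γ²) = √(1 − 1/39.45²) = √(0.9993575) = 0.99968

β ≈ 0.99968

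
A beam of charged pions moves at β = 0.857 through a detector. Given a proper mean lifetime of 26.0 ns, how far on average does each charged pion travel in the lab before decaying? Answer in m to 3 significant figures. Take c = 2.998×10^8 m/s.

γ = 1/√(1 − 0.857²) = 1.9406
Dilated lifetime: Δt = γτ₀ = 1.9406 × 26.0 ns = 50.454 ns
d = vΔt = 0.857c × 50.454 ns = 2.5693×10^8 m/s × 5.0454×10^-8 s = 13.0 m

d ≈ 13.0 m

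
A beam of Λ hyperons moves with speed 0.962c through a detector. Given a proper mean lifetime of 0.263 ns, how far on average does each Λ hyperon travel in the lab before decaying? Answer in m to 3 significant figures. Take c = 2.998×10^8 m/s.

γ = 1/√(1 − 0.962²) = 3.6623
Dilated lifetime: Δt = γτ₀ = 3.6623 × 0.263 ns = 0.96320 ns
d = vΔt = 0.962c × 0.96320 ns = 2.8841×10^8 m/s × 9.6320×10^-10 s = 0.278 m

d ≈ 0.278 m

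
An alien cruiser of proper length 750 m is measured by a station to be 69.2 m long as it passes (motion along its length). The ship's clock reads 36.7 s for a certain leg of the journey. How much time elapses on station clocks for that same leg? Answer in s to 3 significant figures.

Length contraction ⇒ γ = L₀/L = 750/69.2 = 10.838
Time dilation: Δt = γτ₀ = 10.838 × 36.7 s = 398 s

Δt ≈ 398 s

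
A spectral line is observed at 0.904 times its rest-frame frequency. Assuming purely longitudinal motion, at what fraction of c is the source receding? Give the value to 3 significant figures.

f_obs/f_src = √((1−β)/(1+β)) = 0.904  ⇒  (1−β)/(1+β) = 0.81722
β = |1 − D²|/(1 + D²) = |1 − 0.81722|/(1 + 0.81722) = 0.101

β ≈ 0.101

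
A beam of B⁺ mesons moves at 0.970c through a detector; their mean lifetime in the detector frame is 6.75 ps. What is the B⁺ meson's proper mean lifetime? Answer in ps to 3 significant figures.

γ = 1/√(1 − 0.970²) = 4.1135
Proper time: τ₀ = Δt/γ = 6.75/4.1135 = 1.64 ps

τ₀ ≈ 1.64 ps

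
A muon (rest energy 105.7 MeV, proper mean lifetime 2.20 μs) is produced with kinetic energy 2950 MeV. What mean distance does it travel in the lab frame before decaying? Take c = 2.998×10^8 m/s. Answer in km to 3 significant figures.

γ = 1 + K/(m₀c²) = 1 + 2950/105.7 = 28.909
β = √(1 − 1/γ²) = 0.99940
Dilated lifetime: γτ₀ = 28.909 × 2.20 μs = 63.600 μs
d = βc·γτ₀ = 0.99940 × (2.998×10^8 m/s) × 6.3600×10^-5 s = 19.1 km

d ≈ 19.1 km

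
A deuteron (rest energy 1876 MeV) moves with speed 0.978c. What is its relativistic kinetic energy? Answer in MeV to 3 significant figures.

K ≈ 7120 MeV

γ = 1/√(1 − 0.978²) = 4.7938
K = (γ − 1)m₀c² = (4.7938 − 1) × 1876 MeV = 3.7938 × 1876 MeV = 7120 MeV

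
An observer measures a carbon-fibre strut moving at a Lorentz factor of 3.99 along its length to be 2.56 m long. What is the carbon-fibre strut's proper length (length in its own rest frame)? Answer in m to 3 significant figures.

L₀ ≈ 10.2 m

γ = 3.99 (given)
L₀ = γL = 3.99 × 2.56 = 10.2 m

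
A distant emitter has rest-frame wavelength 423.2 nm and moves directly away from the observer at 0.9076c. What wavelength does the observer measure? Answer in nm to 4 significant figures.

Relativistic Doppler: λ_obs = λ_src √((1+β)/(1−β))
= 423.2 × √(1.90760/0.0924000) = 423.2 × 4.54368 = 1923 nm

λ_obs ≈ 1923 nm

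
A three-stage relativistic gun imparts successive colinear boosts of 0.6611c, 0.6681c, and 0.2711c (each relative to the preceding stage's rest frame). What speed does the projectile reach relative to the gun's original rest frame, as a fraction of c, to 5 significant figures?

u ≈ 0.95450c

Compose boost 2: (0.6681 + 0.6611)/(1 + 0.6681×0.6611) = 1.3292/1.441681 = 0.9219793
Compose boost 3: (0.2711 + 0.9219793)/(1 + 0.2711×0.9219793) = 1.193079/1.249949 = 0.95450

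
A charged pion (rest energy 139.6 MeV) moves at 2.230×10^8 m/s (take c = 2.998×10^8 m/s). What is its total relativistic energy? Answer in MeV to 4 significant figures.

E ≈ 208.9 MeV

β = v/c = 2.230×10^8 / 2.998×10^8 = 0.743829
γ = 1/√(1 − 0.743829²) = 1.49618
E = γm₀c² = 1.49618 × 139.6 MeV = 208.9 MeV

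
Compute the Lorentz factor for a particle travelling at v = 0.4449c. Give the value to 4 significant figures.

γ ≈ 1.117

γ = 1/√(1 − β²) = 1/√(1 − 0.4449²) = 1/√(0.802064) = 1.117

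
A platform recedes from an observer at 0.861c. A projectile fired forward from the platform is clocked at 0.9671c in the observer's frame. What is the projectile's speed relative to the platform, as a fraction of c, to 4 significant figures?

u' ≈ 0.6341c

Inverse velocity addition: u' = (u − v)/(1 − uv/c²)
= (0.9671 − 0.861)/(1 − 0.9671×0.861) = 0.1061/0.167327 = 0.6341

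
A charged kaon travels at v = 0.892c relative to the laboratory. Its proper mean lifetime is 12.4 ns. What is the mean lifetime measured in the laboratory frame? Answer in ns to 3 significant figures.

Δt ≈ 27.4 ns

γ = 1/√(1 − 0.892²) = 2.2122
Time dilation: Δt = γτ₀ = 2.2122 × 12.4 ns = 27.4 ns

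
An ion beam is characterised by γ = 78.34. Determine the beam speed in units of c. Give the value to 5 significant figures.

β = √(1 − 1/γ²) = √(1 − 1/78.34²) = √(0.9998371) = 0.99992

β ≈ 0.99992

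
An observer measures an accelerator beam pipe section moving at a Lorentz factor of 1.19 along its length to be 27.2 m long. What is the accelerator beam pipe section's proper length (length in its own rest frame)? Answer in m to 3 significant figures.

γ = 1.19 (given)
L₀ = γL = 1.19 × 27.2 = 32.4 m

L₀ ≈ 32.4 m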